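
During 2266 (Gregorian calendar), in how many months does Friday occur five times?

4

A month of length L has five Fridays iff its first Friday is on day ≤ L−28 (so day 1–3 in a 31-day month, 1–2 in a 30-day month, day 1 in a leap February).
Checking each month of 2266: Jan starts Mon (31d); Feb starts Thu (28d); Mar starts Thu (31d) ✓; Apr starts Sun (30d); May starts Tue (31d); Jun starts Fri (30d) ✓; Jul starts Sun (31d); Aug starts Wed (31d) ✓; Sep starts Sat (30d); Oct starts Mon (31d); Nov starts Thu (30d) ✓; Dec starts Sat (31d).
Five-Friday months: March, June, August, November → 4.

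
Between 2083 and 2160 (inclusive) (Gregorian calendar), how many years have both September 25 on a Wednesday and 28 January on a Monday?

Check each year's weekday for September 25 and 28 January:
  2083: Sat/Thu  2084: Mon/Fri  2085: Tue/Sun  2086: Wed/Mon ✓  2087: Thu/Tue  2088: Sat/Wed  2089: Sun/Fri  2090: Mon/Sat  2091: Tue/Sun  2092: Thu/Mon  2093: Fri/Wed  2094: Sat/Thu  2095: Sun/Fri  2096: Tue/Sat  …(50 more)…  2147: Mon/Sat  2148: Wed/Sun  2149: Thu/Tue  2150: Fri/Wed  2151: Sat/Thu  2152: Mon/Fri  2153: Tue/Sun  2154: Wed/Mon ✓  2155: Thu/Tue  2156: Sat/Wed  2157: Sun/Fri  2158: Mon/Sat  2159: Tue/Sun  2160: Thu/Mon
Both conditions hold in: 2086, 2097, 2109, 2115, 2126, 2137, 2143, 2154 — 8.

8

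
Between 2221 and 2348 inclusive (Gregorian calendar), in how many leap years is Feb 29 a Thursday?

4

Leap years in 2221–2348: 31 of them.
Feb 29 weekday advances by 5 (mod 7) from one leap year to the next four years later (or differs when a century non-leap intervenes).
Leap-day weekdays: 2224:Sun 2228:Fri 2232:Wed 2236:Mon 2240:Sat 2244:Thu✓ 2248:Tue 2252:Sun 2256:Fri 2260:Wed 2264:Mon 2268:Sat 2272:Thu✓ …(5 more)… 2296:Sat 2304:Mon 2308:Sat 2312:Thu✓ 2316:Tue 2320:Sun 2324:Fri 2328:Wed 2332:Mon 2336:Sat 2340:Thu✓ 2344:Tue 2348:Sun
Thursday: 2244, 2272, 2312, 2340 → 4.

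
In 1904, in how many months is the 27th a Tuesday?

Check the 27th of each month of 1904: Jan 27: Wed, Feb 27: Sat, Mar 27: Sun, Apr 27: Wed, May 27: Fri, Jun 27: Mon, Jul 27: Wed, Aug 27: Sat, Sep 27: Tue, Oct 27: Thu, Nov 27: Sun, Dec 27: Tue.
Tuesday occurs in September, December — 2 months.

2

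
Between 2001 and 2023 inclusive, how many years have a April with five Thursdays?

6

April has 30 days; it has five Thursdays when Thursday falls among the first (month-length − 28) days — i.e. when April 1 is one of Thursday/Wednesday.
April 1 by year: 2001:Sun 2002:Mon 2003:Tue 2004:Thu✓ 2005:Fri 2006:Sat 2007:Sun 2008:Tue 2009:Wed✓ 2010:Thu✓ 2011:Fri 2012:Sun 2013:Mon 2014:Tue 2015:Wed✓ 2016:Fri 2017:Sat 2018:Sun 2019:Mon 2020:Wed✓ 2021:Thu✓ 2022:Fri 2023:Sat
Years with five Thursdays: 2004, 2009, 2010, 2015, 2020, 2021 → 6.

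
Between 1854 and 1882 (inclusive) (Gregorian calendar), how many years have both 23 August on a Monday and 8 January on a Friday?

Check each year's weekday for 23 August and 8 January:
  1854: Wed/Sun  1855: Thu/Mon  1856: Sat/Tue  1857: Sun/Thu  1858: Mon/Fri ✓  1859: Tue/Sat  1860: Thu/Sun  1861: Fri/Tue  1862: Sat/Wed  1863: Sun/Thu  1864: Tue/Fri  1865: Wed/Sun  1866: Thu/Mon  1867: Fri/Tue  1868: Sun/Wed  1869: Mon/Fri ✓  1870: Tue/Sat  1871: Wed/Sun  1872: Fri/Mon  1873: Sat/Wed  1874: Sun/Thu  1875: Mon/Fri ✓  1876: Wed/Sat  1877: Thu/Mon  1878: Fri/Tue  1879: Sat/Wed  1880: Mon/Thu  1881: Tue/Sat  1882: Wed/Sun
Both conditions hold in: 1858, 1869, 1875 — 3.

3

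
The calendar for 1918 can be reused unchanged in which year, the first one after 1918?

Two years share a calendar iff Jan 1 falls on the same weekday and both are leap or both are common. 1918: Jan 1 is Tuesday, common year.
1919: Jan 1 Wednesday, common
1920: Jan 1 Thursday, leap
1921: Jan 1 Saturday, common
1922: Jan 1 Sunday, common
1923: Jan 1 Monday, common
1924: Jan 1 Tuesday, leap
1925: Jan 1 Thursday, common
1926: Jan 1 Friday, common
1927: Jan 1 Saturday, common
1928: Jan 1 Sunday, leap
1929: Jan 1 Tuesday, common
1929 matches on both conditions.

1929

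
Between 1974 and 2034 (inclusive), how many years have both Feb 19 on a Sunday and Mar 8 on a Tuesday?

Check each year's weekday for Feb 19 and Mar 8:
  1974: Tue/Fri  1975: Wed/Sat  1976: Thu/Mon  1977: Sat/Tue  1978: Sun/Wed  1979: Mon/Thu  1980: Tue/Sat  1981: Thu/Sun  1982: Fri/Mon  1983: Sat/Tue  1984: Sun/Thu  1985: Tue/Fri  1986: Wed/Sat  1987: Thu/Sun  …(33 more)…  2021: Fri/Mon  2022: Sat/Tue  2023: Sun/Wed  2024: Mon/Fri  2025: Wed/Sat  2026: Thu/Sun  2027: Fri/Mon  2028: Sat/Wed  2029: Mon/Thu  2030: Tue/Fri  2031: Wed/Sat  2032: Thu/Mon  2033: Sat/Tue  2034: Sun/Wed
Both conditions hold in: no year — 0.

0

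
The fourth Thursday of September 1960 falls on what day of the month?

September 1, 1960 is a Thursday, so the first Thursday is the 1st.
The fourth Thursday is 1 + 21 = 22.

22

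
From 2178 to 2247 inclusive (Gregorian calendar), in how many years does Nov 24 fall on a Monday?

10

Track Nov 24's weekday year by year (advancing +1, or +2 across a Feb 29):
  2178: Tue  2179: Wed (+1)  2180: Fri (+2)  2181: Sat (+1)  2182: Sun (+1)
  2183: Mon (+1) ✓  2184: Wed (+2)  2185: Thu (+1)  2186: Fri (+1)  2187: Sat (+1)
  2188: Mon (+2) ✓  2189: Tue (+1)  2190: Wed (+1)  2191: Thu (+1)  … (42 more years) …
  2234: Mon (+1) ✓  2235: Tue (+1)  2236: Thu (+2)  2237: Fri (+1)  2238: Sat (+1)
  2239: Sun (+1)  2240: Tue (+2)  2241: Wed (+1)  2242: Thu (+1)  2243: Fri (+1)
  2244: Sun (+2)  2245: Mon (+1) ✓  2246: Tue (+1)  2247: Wed (+1)
Monday years: 2183, 2188, 2194, 2200, 2206, 2217, 2223, 2228, 2234, 2245 — 10 in total.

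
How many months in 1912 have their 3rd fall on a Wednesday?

3

Check the 3rd of each month of 1912: Jan 3: Wed, Feb 3: Sat, Mar 3: Sun, Apr 3: Wed, May 3: Fri, Jun 3: Mon, Jul 3: Wed, Aug 3: Sat, Sep 3: Tue, Oct 3: Thu, Nov 3: Sun, Dec 3: Tue.
Wednesday occurs in January, April, July — 3 months.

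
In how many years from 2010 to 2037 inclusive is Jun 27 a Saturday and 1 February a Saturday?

Check each year's weekday for Jun 27 and 1 February:
  2010: Sun/Mon  2011: Mon/Tue  2012: Wed/Wed  2013: Thu/Fri  2014: Fri/Sat  2015: Sat/Sun  2016: Mon/Mon  2017: Tue/Wed  2018: Wed/Thu  2019: Thu/Fri  2020: Sat/Sat ✓  2021: Sun/Mon  2022: Mon/Tue  2023: Tue/Wed  2024: Thu/Thu  2025: Fri/Sat  2026: Sat/Sun  2027: Sun/Mon  2028: Tue/Tue  2029: Wed/Thu  2030: Thu/Fri  2031: Fri/Sat  2032: Sun/Sun  2033: Mon/Tue  2034: Tue/Wed  2035: Wed/Thu  2036: Fri/Fri  2037: Sat/Sun
Both conditions hold in: 2020 — 1.

1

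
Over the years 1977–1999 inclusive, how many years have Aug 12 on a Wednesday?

4

Track Aug 12's weekday year by year (advancing +1, or +2 across a Feb 29):
  1977: Fri  1978: Sat (+1)  1979: Sun (+1)  1980: Tue (+2)  1981: Wed (+1) ✓
  1982: Thu (+1)  1983: Fri (+1)  1984: Sun (+2)  1985: Mon (+1)  1986: Tue (+1)
  1987: Wed (+1) ✓  1988: Fri (+2)  1989: Sat (+1)  1990: Sun (+1)  1991: Mon (+1)
  1992: Wed (+2) ✓  1993: Thu (+1)  1994: Fri (+1)  1995: Sat (+1)  1996: Mon (+2)
  1997: Tue (+1)  1998: Wed (+1) ✓  1999: Thu (+1)
Wednesday years: 1981, 1987, 1992, 1998 — 4 in total.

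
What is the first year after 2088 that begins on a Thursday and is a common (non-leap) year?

Jan 1 advances by 2 weekdays after a leap year and by 1 after a common year.
2088: Jan 1 is Thursday (leap).
2089: Saturday
2090: Sunday
2091: Monday
2092: Tuesday (leap)
2093: Thursday
2093 begins on a Thursday and is a common year.

2093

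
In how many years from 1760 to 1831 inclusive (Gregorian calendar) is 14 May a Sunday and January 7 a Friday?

Check each year's weekday for 14 May and January 7:
  1760: Wed/Mon  1761: Thu/Wed  1762: Fri/Thu  1763: Sat/Fri  1764: Mon/Sat  1765: Tue/Mon  1766: Wed/Tue  1767: Thu/Wed  1768: Sat/Thu  1769: Sun/Sat  1770: Mon/Sun  1771: Tue/Mon  1772: Thu/Tue  1773: Fri/Thu  …(44 more)…  1818: Thu/Wed  1819: Fri/Thu  1820: Sun/Fri ✓  1821: Mon/Sun  1822: Tue/Mon  1823: Wed/Tue  1824: Fri/Wed  1825: Sat/Fri  1826: Sun/Sat  1827: Mon/Sun  1828: Wed/Mon  1829: Thu/Wed  1830: Fri/Thu  1831: Sat/Fri
Both conditions hold in: 1780, 1820 — 2.

2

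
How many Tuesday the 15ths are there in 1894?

1

Check the 15th of each month of 1894: Jan 15: Mon, Feb 15: Thu, Mar 15: Thu, Apr 15: Sun, May 15: Tue, Jun 15: Fri, Jul 15: Sun, Aug 15: Wed, Sep 15: Sat, Oct 15: Mon, Nov 15: Thu, Dec 15: Sat.
Tuesday occurs in May — 1 month.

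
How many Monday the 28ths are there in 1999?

1

Check the 28th of each month of 1999: Jan 28: Thu, Feb 28: Sun, Mar 28: Sun, Apr 28: Wed, May 28: Fri, Jun 28: Mon, Jul 28: Wed, Aug 28: Sat, Sep 28: Tue, Oct 28: Thu, Nov 28: Sun, Dec 28: Tue.
Monday occurs in June — 1 month.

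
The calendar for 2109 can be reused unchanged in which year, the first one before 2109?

Two years share a calendar iff Jan 1 falls on the same weekday and both are leap or both are common. 2109: Jan 1 is Tuesday, common year.
2108: Jan 1 Sunday, leap
2107: Jan 1 Saturday, common
2106: Jan 1 Friday, common
2105: Jan 1 Thursday, common
2104: Jan 1 Tuesday, leap
2103: Jan 1 Monday, common
2102: Jan 1 Sunday, common
2101: Jan 1 Saturday, common
2100: Jan 1 Friday, common
2099: Jan 1 Thursday, common
2098: Jan 1 Wednesday, common
2097: Jan 1 Tuesday, common
2097 matches on both conditions.

2097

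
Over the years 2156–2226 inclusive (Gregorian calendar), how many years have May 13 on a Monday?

Track May 13's weekday year by year (advancing +1, or +2 across a Feb 29):
  2156: Thu  2157: Fri (+1)  2158: Sat (+1)  2159: Sun (+1)  2160: Tue (+2)
  2161: Wed (+1)  2162: Thu (+1)  2163: Fri (+1)  2164: Sun (+2)  2165: Mon (+1) ✓
  2166: Tue (+1)  2167: Wed (+1)  2168: Fri (+2)  2169: Sat (+1)  … (43 more years) …
  2213: Thu (+1)  2214: Fri (+1)  2215: Sat (+1)  2216: Mon (+2) ✓  2217: Tue (+1)
  2218: Wed (+1)  2219: Thu (+1)  2220: Sat (+2)  2221: Sun (+1)  2222: Mon (+1) ✓
  2223: Tue (+1)  2224: Thu (+2)  2225: Fri (+1)  2226: Sat (+1)
Monday years: 2165, 2171, 2176, 2182, 2193, 2199, 2205, 2211, 2216, 2222 — 10 in total.

10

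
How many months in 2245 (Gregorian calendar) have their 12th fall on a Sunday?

Check the 12th of each month of 2245: Jan 12: Sun, Feb 12: Wed, Mar 12: Wed, Apr 12: Sat, May 12: Mon, Jun 12: Thu, Jul 12: Sat, Aug 12: Tue, Sep 12: Fri, Oct 12: Sun, Nov 12: Wed, Dec 12: Fri.
Sunday occurs in January, October — 2 months.

2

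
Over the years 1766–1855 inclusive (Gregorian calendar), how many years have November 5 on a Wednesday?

13

Track November 5's weekday year by year (advancing +1, or +2 across a Feb 29):
  1766: Wed ✓  1767: Thu (+1)  1768: Sat (+2)  1769: Sun (+1)  1770: Mon (+1)
  1771: Tue (+1)  1772: Thu (+2)  1773: Fri (+1)  1774: Sat (+1)  1775: Sun (+1)
  1776: Tue (+2)  1777: Wed (+1) ✓  1778: Thu (+1)  1779: Fri (+1)  … (62 more years) …
  1842: Sat (+1)  1843: Sun (+1)  1844: Tue (+2)  1845: Wed (+1) ✓  1846: Thu (+1)
  1847: Fri (+1)  1848: Sun (+2)  1849: Mon (+1)  1850: Tue (+1)  1851: Wed (+1) ✓
  1852: Fri (+2)  1853: Sat (+1)  1854: Sun (+1)  1855: Mon (+1)
Wednesday years: 1766, 1777, 1783, 1788, 1794, 1800, 1806, 1817, 1823, 1828, 1834, 1845, 1851 — 13 in total.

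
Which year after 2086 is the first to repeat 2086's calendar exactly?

Two years share a calendar iff Jan 1 falls on the same weekday and both are leap or both are common. 2086: Jan 1 is Tuesday, common year.
2087: Jan 1 Wednesday, common
2088: Jan 1 Thursday, leap
2089: Jan 1 Saturday, common
2090: Jan 1 Sunday, common
2091: Jan 1 Monday, common
2092: Jan 1 Tuesday, leap
2093: Jan 1 Thursday, common
2094: Jan 1 Friday, common
2095: Jan 1 Saturday, common
2096: Jan 1 Sunday, leap
2097: Jan 1 Tuesday, common
2097 matches on both conditions.

2097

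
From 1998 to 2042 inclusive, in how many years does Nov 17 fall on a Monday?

Track Nov 17's weekday year by year (advancing +1, or +2 across a Feb 29):
  1998: Tue  1999: Wed (+1)  2000: Fri (+2)  2001: Sat (+1)  2002: Sun (+1)
  2003: Mon (+1) ✓  2004: Wed (+2)  2005: Thu (+1)  2006: Fri (+1)  2007: Sat (+1)
  2008: Mon (+2) ✓  2009: Tue (+1)  2010: Wed (+1)  2011: Thu (+1)  … (17 more years) …
  2029: Sat (+1)  2030: Sun (+1)  2031: Mon (+1) ✓  2032: Wed (+2)  2033: Thu (+1)
  2034: Fri (+1)  2035: Sat (+1)  2036: Mon (+2) ✓  2037: Tue (+1)  2038: Wed (+1)
  2039: Thu (+1)  2040: Sat (+2)  2041: Sun (+1)  2042: Mon (+1) ✓
Monday years: 2003, 2008, 2014, 2025, 2031, 2036, 2042 — 7 in total.

7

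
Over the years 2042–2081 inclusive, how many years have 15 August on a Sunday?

Track 15 August's weekday year by year (advancing +1, or +2 across a Feb 29):
  2042: Fri  2043: Sat (+1)  2044: Mon (+2)  2045: Tue (+1)  2046: Wed (+1)
  2047: Thu (+1)  2048: Sat (+2)  2049: Sun (+1) ✓  2050: Mon (+1)  2051: Tue (+1)
  2052: Thu (+2)  2053: Fri (+1)  2054: Sat (+1)  2055: Sun (+1) ✓  … (12 more years) …
  2068: Wed (+2)  2069: Thu (+1)  2070: Fri (+1)  2071: Sat (+1)  2072: Mon (+2)
  2073: Tue (+1)  2074: Wed (+1)  2075: Thu (+1)  2076: Sat (+2)  2077: Sun (+1) ✓
  2078: Mon (+1)  2079: Tue (+1)  2080: Thu (+2)  2081: Fri (+1)
Sunday years: 2049, 2055, 2060, 2066, 2077 — 5 in total.

5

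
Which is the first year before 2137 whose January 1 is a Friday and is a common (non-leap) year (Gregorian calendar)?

Jan 1 advances by 2 weekdays after a leap year and by 1 after a common year.
2137: Jan 1 is Tuesday.
2136: Sunday (leap)
2135: Saturday
2134: Friday
2134 begins on a Friday and is a common year.

2134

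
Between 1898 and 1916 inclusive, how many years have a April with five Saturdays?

7

April has 30 days; it has five Saturdays when Saturday falls among the first (month-length − 28) days — i.e. when April 1 is one of Saturday/Friday.
April 1 by year: 1898:Fri✓ 1899:Sat✓ 1900:Sun 1901:Mon 1902:Tue 1903:Wed 1904:Fri✓ 1905:Sat✓ 1906:Sun 1907:Mon 1908:Wed 1909:Thu 1910:Fri✓ 1911:Sat✓ 1912:Mon 1913:Tue 1914:Wed 1915:Thu 1916:Sat✓
Years with five Saturdays: 1898, 1899, 1904, 1905, 1910, 1911, 1916 → 7.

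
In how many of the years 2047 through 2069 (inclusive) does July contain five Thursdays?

10

July has 31 days; it has five Thursdays when Thursday falls among the first (month-length − 28) days — i.e. when July 1 is one of Thursday/Wednesday/Tuesday.
July 1 by year: 2047:Mon 2048:Wed✓ 2049:Thu✓ 2050:Fri 2051:Sat 2052:Mon 2053:Tue✓ 2054:Wed✓ 2055:Thu✓ 2056:Sat 2057:Sun 2058:Mon 2059:Tue✓ 2060:Thu✓ 2061:Fri 2062:Sat 2063:Sun 2064:Tue✓ 2065:Wed✓ 2066:Thu✓ 2067:Fri 2068:Sun 2069:Mon
Years with five Thursdays: 2048, 2049, 2053, 2054, 2055, 2059, 2060, 2064, 2065, 2066 → 10.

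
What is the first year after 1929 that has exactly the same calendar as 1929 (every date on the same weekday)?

Two years share a calendar iff Jan 1 falls on the same weekday and both are leap or both are common. 1929: Jan 1 is Tuesday, common year.
1930: Jan 1 Wednesday, common
1931: Jan 1 Thursday, common
1932: Jan 1 Friday, leap
1933: Jan 1 Sunday, common
1934: Jan 1 Monday, common
1935: Jan 1 Tuesday, common
1935 matches on both conditions.

1935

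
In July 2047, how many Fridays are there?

4

July 2047 has 31 days and begins on Monday.
The first Friday is July 5.
Fridays fall on 5, 12, 19, 26 — that's 4.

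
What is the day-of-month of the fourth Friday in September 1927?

23

September 1, 1927 is a Thursday, so the first Friday is the 2nd.
The fourth Friday is 2 + 21 = 23.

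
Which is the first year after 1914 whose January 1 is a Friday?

Jan 1 advances by 2 weekdays after a leap year and by 1 after a common year.
1914: Jan 1 is Thursday.
1915: Friday
1915 begins on a Friday

1915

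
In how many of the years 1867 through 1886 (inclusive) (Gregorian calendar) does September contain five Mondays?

6

September has 30 days; it has five Mondays when Monday falls among the first (month-length − 28) days — i.e. when September 1 is one of Monday/Sunday.
September 1 by year: 1867:Sun✓ 1868:Tue 1869:Wed 1870:Thu 1871:Fri 1872:Sun✓ 1873:Mon✓ 1874:Tue 1875:Wed 1876:Fri 1877:Sat 1878:Sun✓ 1879:Mon✓ 1880:Wed 1881:Thu 1882:Fri 1883:Sat 1884:Mon✓ 1885:Tue 1886:Wed
Years with five Mondays: 1867, 1872, 1873, 1878, 1879, 1884 → 6.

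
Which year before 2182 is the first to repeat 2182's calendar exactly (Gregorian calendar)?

Two years share a calendar iff Jan 1 falls on the same weekday and both are leap or both are common. 2182: Jan 1 is Tuesday, common year.
2181: Jan 1 Monday, common
2180: Jan 1 Saturday, leap
2179: Jan 1 Friday, common
2178: Jan 1 Thursday, common
2177: Jan 1 Wednesday, common
2176: Jan 1 Monday, leap
2175: Jan 1 Sunday, common
2174: Jan 1 Saturday, common
2173: Jan 1 Friday, common
2172: Jan 1 Wednesday, leap
2171: Jan 1 Tuesday, common
2171 matches on both conditions.

2171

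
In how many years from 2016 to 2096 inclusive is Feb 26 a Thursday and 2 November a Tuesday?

3

Check each year's weekday for Feb 26 and 2 November:
  2016: Fri/Wed  2017: Sun/Thu  2018: Mon/Fri  2019: Tue/Sat  2020: Wed/Mon  2021: Fri/Tue  2022: Sat/Wed  2023: Sun/Thu  2024: Mon/Sat  2025: Wed/Sun  2026: Thu/Mon  2027: Fri/Tue  2028: Sat/Thu  2029: Mon/Fri  …(53 more)…  2083: Fri/Tue  2084: Sat/Thu  2085: Mon/Fri  2086: Tue/Sat  2087: Wed/Sun  2088: Thu/Tue ✓  2089: Sat/Wed  2090: Sun/Thu  2091: Mon/Fri  2092: Tue/Sun  2093: Thu/Mon  2094: Fri/Tue  2095: Sat/Wed  2096: Sun/Fri
Both conditions hold in: 2032, 2060, 2088 — 3.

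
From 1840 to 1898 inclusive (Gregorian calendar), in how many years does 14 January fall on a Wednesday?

8

Track 14 January's weekday year by year (advancing +1, or +2 across a Feb 29):
  1840: Tue  1841: Thu (+2)  1842: Fri (+1)  1843: Sat (+1)  1844: Sun (+1)
  1845: Tue (+2)  1846: Wed (+1) ✓  1847: Thu (+1)  1848: Fri (+1)  1849: Sun (+2)
  1850: Mon (+1)  1851: Tue (+1)  1852: Wed (+1) ✓  1853: Fri (+2)  … (31 more years) …
  1885: Wed (+2) ✓  1886: Thu (+1)  1887: Fri (+1)  1888: Sat (+1)  1889: Mon (+2)
  1890: Tue (+1)  1891: Wed (+1) ✓  1892: Thu (+1)  1893: Sat (+2)  1894: Sun (+1)
  1895: Mon (+1)  1896: Tue (+1)  1897: Thu (+2)  1898: Fri (+1)
Wednesday years: 1846, 1852, 1857, 1863, 1874, 1880, 1885, 1891 — 8 in total.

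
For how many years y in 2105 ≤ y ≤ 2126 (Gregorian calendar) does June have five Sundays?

6

June has 30 days; it has five Sundays when Sunday falls among the first (month-length − 28) days — i.e. when June 1 is one of Sunday/Saturday.
June 1 by year: 2105:Mon 2106:Tue 2107:Wed 2108:Fri 2109:Sat✓ 2110:Sun✓ 2111:Mon 2112:Wed 2113:Thu 2114:Fri 2115:Sat✓ 2116:Mon 2117:Tue 2118:Wed 2119:Thu 2120:Sat✓ 2121:Sun✓ 2122:Mon 2123:Tue 2124:Thu 2125:Fri 2126:Sat✓
Years with five Sundays: 2109, 2110, 2115, 2120, 2121, 2126 → 6.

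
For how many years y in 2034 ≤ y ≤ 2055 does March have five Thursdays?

9

March has 31 days; it has five Thursdays when Thursday falls among the first (month-length − 28) days — i.e. when March 1 is one of Thursday/Wednesday/Tuesday.
March 1 by year: 2034:Wed✓ 2035:Thu✓ 2036:Sat 2037:Sun 2038:Mon 2039:Tue✓ 2040:Thu✓ 2041:Fri 2042:Sat 2043:Sun 2044:Tue✓ 2045:Wed✓ 2046:Thu✓ 2047:Fri 2048:Sun 2049:Mon 2050:Tue✓ 2051:Wed✓ 2052:Fri 2053:Sat 2054:Sun 2055:Mon
Years with five Thursdays: 2034, 2035, 2039, 2040, 2044, 2045, 2046, 2050, 2051 → 9.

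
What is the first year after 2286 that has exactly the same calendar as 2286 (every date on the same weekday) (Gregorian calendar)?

Two years share a calendar iff Jan 1 falls on the same weekday and both are leap or both are common. 2286: Jan 1 is Friday, common year.
2287: Jan 1 Saturday, common
2288: Jan 1 Sunday, leap
2289: Jan 1 Tuesday, common
2290: Jan 1 Wednesday, common
2291: Jan 1 Thursday, common
2292: Jan 1 Friday, leap
2293: Jan 1 Sunday, common
2294: Jan 1 Monday, common
2295: Jan 1 Tuesday, common
2296: Jan 1 Wednesday, leap
2297: Jan 1 Friday, common
2297 matches on both conditions.

2297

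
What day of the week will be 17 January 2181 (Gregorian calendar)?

January 1, 2181 is a Monday.
January 17 is day 17 of the year, i.e. 16 days after Jan 1.
16 mod 7 = 2, so advance 2 weekdays from Monday: Wednesday.

Wednesday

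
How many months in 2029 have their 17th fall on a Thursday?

Check the 17th of each month of 2029: Jan 17: Wed, Feb 17: Sat, Mar 17: Sat, Apr 17: Tue, May 17: Thu, Jun 17: Sun, Jul 17: Tue, Aug 17: Fri, Sep 17: Mon, Oct 17: Wed, Nov 17: Sat, Dec 17: Mon.
Thursday occurs in May — 1 month.

1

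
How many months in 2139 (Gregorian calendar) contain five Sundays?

4

A month of length L has five Sundays iff its first Sunday is on day ≤ L−28 (so day 1–3 in a 31-day month, 1–2 in a 30-day month, day 1 in a leap February).
Checking each month of 2139: Jan starts Thu (31d); Feb starts Sun (28d); Mar starts Sun (31d) ✓; Apr starts Wed (30d); May starts Fri (31d) ✓; Jun starts Mon (30d); Jul starts Wed (31d); Aug starts Sat (31d) ✓; Sep starts Tue (30d); Oct starts Thu (31d); Nov starts Sun (30d) ✓; Dec starts Tue (31d).
Five-Sunday months: March, May, August, November → 4.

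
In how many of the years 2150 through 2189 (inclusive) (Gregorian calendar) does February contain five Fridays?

February has 28 days (29 in leap years); it has five Fridays when Friday falls among the first (month-length − 28) days — i.e. when February 1 is Friday in a leap year (never in a common year).
February 1 by year: 2150:Sun 2151:Mon 2152:Tue 2153:Thu 2154:Fri 2155:Sat 2156:Sun 2157:Tue 2158:Wed 2159:Thu 2160:Fri✓ 2161:Sun 2162:Mon 2163:Tue 2164:Wed …(10 more)… 2175:Wed 2176:Thu 2177:Sat 2178:Sun 2179:Mon 2180:Tue 2181:Thu 2182:Fri 2183:Sat 2184:Sun 2185:Tue 2186:Wed 2187:Thu 2188:Fri✓ 2189:Sun
Years with five Fridays: 2160, 2188 → 2.

2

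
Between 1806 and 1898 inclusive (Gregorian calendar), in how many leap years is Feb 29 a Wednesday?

Leap years in 1806–1898: 23 of them.
Feb 29 weekday advances by 5 (mod 7) from one leap year to the next four years later (or differs when a century non-leap intervenes).
Leap-day weekdays: 1808:Mon 1812:Sat 1816:Thu 1820:Tue 1824:Sun 1828:Fri 1832:Wed✓ 1836:Mon 1840:Sat 1844:Thu 1848:Tue 1852:Sun 1856:Fri 1860:Wed✓ 1864:Mon 1868:Sat 1872:Thu 1876:Tue 1880:Sun 1884:Fri 1888:Wed✓ 1892:Mon 1896:Sat
Wednesday: 1832, 1860, 1888 → 3.

3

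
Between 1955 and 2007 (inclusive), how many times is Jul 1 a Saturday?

Track Jul 1's weekday year by year (advancing +1, or +2 across a Feb 29):
  1955: Fri  1956: Sun (+2)  1957: Mon (+1)  1958: Tue (+1)  1959: Wed (+1)
  1960: Fri (+2)  1961: Sat (+1) ✓  1962: Sun (+1)  1963: Mon (+1)  1964: Wed (+2)
  1965: Thu (+1)  1966: Fri (+1)  1967: Sat (+1) ✓  1968: Mon (+2)  … (25 more years) …
  1994: Fri (+1)  1995: Sat (+1) ✓  1996: Mon (+2)  1997: Tue (+1)  1998: Wed (+1)
  1999: Thu (+1)  2000: Sat (+2) ✓  2001: Sun (+1)  2002: Mon (+1)  2003: Tue (+1)
  2004: Thu (+2)  2005: Fri (+1)  2006: Sat (+1) ✓  2007: Sun (+1)
Saturday years: 1961, 1967, 1972, 1978, 1989, 1995, 2000, 2006 — 8 in total.

8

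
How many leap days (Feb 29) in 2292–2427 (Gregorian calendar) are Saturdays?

6

Leap years in 2292–2427: 33 of them.
Feb 29 weekday advances by 5 (mod 7) from one leap year to the next four years later (or differs when a century non-leap intervenes).
Leap-day weekdays: 2292:Mon 2296:Sat✓ 2304:Mon 2308:Sat✓ 2312:Thu 2316:Tue 2320:Sun 2324:Fri 2328:Wed 2332:Mon 2336:Sat✓ 2340:Thu 2344:Tue …(7 more)… 2376:Sun 2380:Fri 2384:Wed 2388:Mon 2392:Sat✓ 2396:Thu 2400:Tue 2404:Sun 2408:Fri 2412:Wed 2416:Mon 2420:Sat✓ 2424:Thu
Saturday: 2296, 2308, 2336, 2364, 2392, 2420 → 6.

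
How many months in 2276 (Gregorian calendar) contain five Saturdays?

5

A month of length L has five Saturdays iff its first Saturday is on day ≤ L−28 (so day 1–3 in a 31-day month, 1–2 in a 30-day month, day 1 in a leap February).
Checking each month of 2276: Jan starts Sat (31d) ✓; Feb starts Tue (29d); Mar starts Wed (31d); Apr starts Sat (30d) ✓; May starts Mon (31d); Jun starts Thu (30d); Jul starts Sat (31d) ✓; Aug starts Tue (31d); Sep starts Fri (30d) ✓; Oct starts Sun (31d); Nov starts Wed (30d); Dec starts Fri (31d) ✓.
Five-Saturday months: January, April, July, September, December → 5.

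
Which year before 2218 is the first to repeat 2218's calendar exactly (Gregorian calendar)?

Two years share a calendar iff Jan 1 falls on the same weekday and both are leap or both are common. 2218: Jan 1 is Thursday, common year.
2217: Jan 1 Wednesday, common
2216: Jan 1 Monday, leap
2215: Jan 1 Sunday, common
2214: Jan 1 Saturday, common
2213: Jan 1 Friday, common
2212: Jan 1 Wednesday, leap
2211: Jan 1 Tuesday, common
2210: Jan 1 Monday, common
2209: Jan 1 Sunday, common
2208: Jan 1 Friday, leap
2207: Jan 1 Thursday, common
2207 matches on both conditions.

2207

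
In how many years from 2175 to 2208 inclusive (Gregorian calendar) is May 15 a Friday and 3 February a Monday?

Check each year's weekday for May 15 and 3 February:
  2175: Mon/Fri  2176: Wed/Sat  2177: Thu/Mon  2178: Fri/Tue  2179: Sat/Wed  2180: Mon/Thu  2181: Tue/Sat  2182: Wed/Sun  2183: Thu/Mon  2184: Sat/Tue  2185: Sun/Thu  2186: Mon/Fri  2187: Tue/Sat  2188: Thu/Sun  …(6 more)…  2195: Fri/Tue  2196: Sun/Wed  2197: Mon/Fri  2198: Tue/Sat  2199: Wed/Sun  2200: Thu/Mon  2201: Fri/Tue  2202: Sat/Wed  2203: Sun/Thu  2204: Tue/Fri  2205: Wed/Sun  2206: Thu/Mon  2207: Fri/Tue  2208: Sun/Wed
Both conditions hold in: no year — 0.

0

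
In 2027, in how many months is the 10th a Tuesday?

Check the 10th of each month of 2027: Jan 10: Sun, Feb 10: Wed, Mar 10: Wed, Apr 10: Sat, May 10: Mon, Jun 10: Thu, Jul 10: Sat, Aug 10: Tue, Sep 10: Fri, Oct 10: Sun, Nov 10: Wed, Dec 10: Fri.
Tuesday occurs in August — 1 month.

1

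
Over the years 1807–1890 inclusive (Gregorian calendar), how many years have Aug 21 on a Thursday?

12

Track Aug 21's weekday year by year (advancing +1, or +2 across a Feb 29):
  1807: Fri  1808: Sun (+2)  1809: Mon (+1)  1810: Tue (+1)  1811: Wed (+1)
  1812: Fri (+2)  1813: Sat (+1)  1814: Sun (+1)  1815: Mon (+1)  1816: Wed (+2)
  1817: Thu (+1) ✓  1818: Fri (+1)  1819: Sat (+1)  1820: Mon (+2)  … (56 more years) …
  1877: Tue (+1)  1878: Wed (+1)  1879: Thu (+1) ✓  1880: Sat (+2)  1881: Sun (+1)
  1882: Mon (+1)  1883: Tue (+1)  1884: Thu (+2) ✓  1885: Fri (+1)  1886: Sat (+1)
  1887: Sun (+1)  1888: Tue (+2)  1889: Wed (+1)  1890: Thu (+1) ✓
Thursday years: 1817, 1823, 1828, 1834, 1845, 1851, 1856, 1862, 1873, 1879, 1884, 1890 — 12 in total.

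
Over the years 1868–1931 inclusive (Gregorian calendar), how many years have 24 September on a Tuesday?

Track 24 September's weekday year by year (advancing +1, or +2 across a Feb 29):
  1868: Thu  1869: Fri (+1)  1870: Sat (+1)  1871: Sun (+1)  1872: Tue (+2) ✓
  1873: Wed (+1)  1874: Thu (+1)  1875: Fri (+1)  1876: Sun (+2)  1877: Mon (+1)
  1878: Tue (+1) ✓  1879: Wed (+1)  1880: Fri (+2)  1881: Sat (+1)  … (36 more years) …
  1918: Tue (+1) ✓  1919: Wed (+1)  1920: Fri (+2)  1921: Sat (+1)  1922: Sun (+1)
  1923: Mon (+1)  1924: Wed (+2)  1925: Thu (+1)  1926: Fri (+1)  1927: Sat (+1)
  1928: Mon (+2)  1929: Tue (+1) ✓  1930: Wed (+1)  1931: Thu (+1)
Tuesday years: 1872, 1878, 1889, 1895, 1901, 1907, 1912, 1918, 1929 — 9 in total.

9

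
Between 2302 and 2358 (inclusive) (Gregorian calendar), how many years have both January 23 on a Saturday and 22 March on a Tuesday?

2

Check each year's weekday for January 23 and 22 March:
  2302: Thu/Sat  2303: Fri/Sun  2304: Sat/Tue ✓  2305: Mon/Wed  2306: Tue/Thu  2307: Wed/Fri  2308: Thu/Sun  2309: Sat/Mon  2310: Sun/Tue  2311: Mon/Wed  2312: Tue/Fri  2313: Thu/Sat  2314: Fri/Sun  2315: Sat/Mon  …(29 more)…  2345: Tue/Thu  2346: Wed/Fri  2347: Thu/Sat  2348: Fri/Mon  2349: Sun/Tue  2350: Mon/Wed  2351: Tue/Thu  2352: Wed/Sat  2353: Fri/Sun  2354: Sat/Mon  2355: Sun/Tue  2356: Mon/Thu  2357: Wed/Fri  2358: Thu/Sat
Both conditions hold in: 2304, 2332 — 2.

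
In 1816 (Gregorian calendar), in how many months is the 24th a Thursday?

Check the 24th of each month of 1816: Jan 24: Wed, Feb 24: Sat, Mar 24: Sun, Apr 24: Wed, May 24: Fri, Jun 24: Mon, Jul 24: Wed, Aug 24: Sat, Sep 24: Tue, Oct 24: Thu, Nov 24: Sun, Dec 24: Tue.
Thursday occurs in October — 1 month.

1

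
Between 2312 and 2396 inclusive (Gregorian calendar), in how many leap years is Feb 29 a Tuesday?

3

Leap years in 2312–2396: 22 of them.
Feb 29 weekday advances by 5 (mod 7) from one leap year to the next four years later (or differs when a century non-leap intervenes).
Leap-day weekdays: 2312:Thu 2316:Tue✓ 2320:Sun 2324:Fri 2328:Wed 2332:Mon 2336:Sat 2340:Thu 2344:Tue✓ 2348:Sun 2352:Fri 2356:Wed 2360:Mon 2364:Sat 2368:Thu 2372:Tue✓ 2376:Sun 2380:Fri 2384:Wed 2388:Mon 2392:Sat 2396:Thu
Tuesday: 2316, 2344, 2372 → 3.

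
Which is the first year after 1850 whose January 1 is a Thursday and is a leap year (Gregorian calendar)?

1852

Jan 1 advances by 2 weekdays after a leap year and by 1 after a common year.
1850: Jan 1 is Tuesday.
1851: Wednesday
1852: Thursday (leap)
1852 begins on a Thursday and is a leap year.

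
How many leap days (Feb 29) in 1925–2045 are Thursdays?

Leap years in 1925–2045: 30 of them.
Feb 29 weekday advances by 5 (mod 7) from one leap year to the next four years later (or differs when a century non-leap intervenes).
Leap-day weekdays: 1928:Wed 1932:Mon 1936:Sat 1940:Thu✓ 1944:Tue 1948:Sun 1952:Fri 1956:Wed 1960:Mon 1964:Sat 1968:Thu✓ 1972:Tue 1976:Sun …(4 more)… 1996:Thu✓ 2000:Tue 2004:Sun 2008:Fri 2012:Wed 2016:Mon 2020:Sat 2024:Thu✓ 2028:Tue 2032:Sun 2036:Fri 2040:Wed 2044:Mon
Thursday: 1940, 1968, 1996, 2024 → 4.

4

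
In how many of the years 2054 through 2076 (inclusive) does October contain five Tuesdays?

10

October has 31 days; it has five Tuesdays when Tuesday falls among the first (month-length − 28) days — i.e. when October 1 is one of Tuesday/Monday/Sunday.
October 1 by year: 2054:Thu 2055:Fri 2056:Sun✓ 2057:Mon✓ 2058:Tue✓ 2059:Wed 2060:Fri 2061:Sat 2062:Sun✓ 2063:Mon✓ 2064:Wed 2065:Thu 2066:Fri 2067:Sat 2068:Mon✓ 2069:Tue✓ 2070:Wed 2071:Thu 2072:Sat 2073:Sun✓ 2074:Mon✓ 2075:Tue✓ 2076:Thu
Years with five Tuesdays: 2056, 2057, 2058, 2062, 2063, 2068, 2069, 2073, 2074, 2075 → 10.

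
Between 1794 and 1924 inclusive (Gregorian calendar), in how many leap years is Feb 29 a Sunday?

4

Leap years in 1794–1924: 31 of them.
Feb 29 weekday advances by 5 (mod 7) from one leap year to the next four years later (or differs when a century non-leap intervenes).
Leap-day weekdays: 1796:Mon 1804:Wed 1808:Mon 1812:Sat 1816:Thu 1820:Tue 1824:Sun✓ 1828:Fri 1832:Wed 1836:Mon 1840:Sat 1844:Thu 1848:Tue …(5 more)… 1872:Thu 1876:Tue 1880:Sun✓ 1884:Fri 1888:Wed 1892:Mon 1896:Sat 1904:Mon 1908:Sat 1912:Thu 1916:Tue 1920:Sun✓ 1924:Fri
Sunday: 1824, 1852, 1880, 1920 → 4.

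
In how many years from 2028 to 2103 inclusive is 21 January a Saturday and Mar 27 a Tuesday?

Check each year's weekday for 21 January and Mar 27:
  2028: Fri/Mon  2029: Sun/Tue  2030: Mon/Wed  2031: Tue/Thu  2032: Wed/Sat  2033: Fri/Sun  2034: Sat/Mon  2035: Sun/Tue  2036: Mon/Thu  2037: Wed/Fri  2038: Thu/Sat  2039: Fri/Sun  2040: Sat/Tue ✓  2041: Mon/Wed  …(48 more)…  2090: Sat/Mon  2091: Sun/Tue  2092: Mon/Thu  2093: Wed/Fri  2094: Thu/Sat  2095: Fri/Sun  2096: Sat/Tue ✓  2097: Mon/Wed  2098: Tue/Thu  2099: Wed/Fri  2100: Thu/Sat  2101: Fri/Sun  2102: Sat/Mon  2103: Sun/Tue
Both conditions hold in: 2040, 2068, 2096 — 3.

3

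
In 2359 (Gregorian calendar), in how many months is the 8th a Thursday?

2

Check the 8th of each month of 2359: Jan 8: Thu, Feb 8: Sun, Mar 8: Sun, Apr 8: Wed, May 8: Fri, Jun 8: Mon, Jul 8: Wed, Aug 8: Sat, Sep 8: Tue, Oct 8: Thu, Nov 8: Sun, Dec 8: Tue.
Thursday occurs in January, October — 2 months.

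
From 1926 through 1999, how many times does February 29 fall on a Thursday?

Leap years in 1926–1999: 18 of them.
Feb 29 weekday advances by 5 (mod 7) from one leap year to the next four years later (or differs when a century non-leap intervenes).
Leap-day weekdays: 1928:Wed 1932:Mon 1936:Sat 1940:Thu✓ 1944:Tue 1948:Sun 1952:Fri 1956:Wed 1960:Mon 1964:Sat 1968:Thu✓ 1972:Tue 1976:Sun 1980:Fri 1984:Wed 1988:Mon 1992:Sat 1996:Thu✓
Thursday: 1940, 1968, 1996 → 3.

3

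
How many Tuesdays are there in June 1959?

June 1959 has 30 days and begins on Monday.
The first Tuesday is June 2.
Tuesdays fall on 2, 9, 16, 23, 30 — that's 5.

5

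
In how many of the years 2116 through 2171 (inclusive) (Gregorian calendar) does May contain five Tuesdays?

24

May has 31 days; it has five Tuesdays when Tuesday falls among the first (month-length − 28) days — i.e. when May 1 is one of Tuesday/Monday/Sunday.
May 1 by year: 2116:Fri 2117:Sat 2118:Sun✓ 2119:Mon✓ 2120:Wed 2121:Thu 2122:Fri 2123:Sat 2124:Mon✓ 2125:Tue✓ 2126:Wed 2127:Thu 2128:Sat 2129:Sun✓ 2130:Mon✓ …(26 more)… 2157:Sun✓ 2158:Mon✓ 2159:Tue✓ 2160:Thu 2161:Fri 2162:Sat 2163:Sun✓ 2164:Tue✓ 2165:Wed 2166:Thu 2167:Fri 2168:Sun✓ 2169:Mon✓ 2170:Tue✓ 2171:Wed
Years with five Tuesdays: 2118, 2119, 2124, 2125, 2129, 2130, 2131, 2135, 2136, 2140, 2141, 2142, 2146, 2147, 2152, 2153, 2157, 2158, 2159, 2163, 2164, 2168, 2169, 2170 → 24.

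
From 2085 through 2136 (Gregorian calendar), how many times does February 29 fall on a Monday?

1

Leap years in 2085–2136: 12 of them.
Feb 29 weekday advances by 5 (mod 7) from one leap year to the next four years later (or differs when a century non-leap intervenes).
Leap-day weekdays: 2088:Sun 2092:Fri 2096:Wed 2104:Fri 2108:Wed 2112:Mon✓ 2116:Sat 2120:Thu 2124:Tue 2128:Sun 2132:Fri 2136:Wed
Monday: 2112 → 1.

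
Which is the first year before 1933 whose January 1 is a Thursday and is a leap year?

Jan 1 advances by 2 weekdays after a leap year and by 1 after a common year.
1933: Jan 1 is Sunday.
1932: Friday (leap)
1931: Thursday
1930: Wednesday
1929: Tuesday
1928: Sunday (leap)
1927: Saturday
1926: Friday
1925: Thursday
1924: Tuesday (leap)
1923: Monday
1922: Sunday
1921: Saturday
1920: Thursday (leap)
1920 begins on a Thursday and is a leap year.

1920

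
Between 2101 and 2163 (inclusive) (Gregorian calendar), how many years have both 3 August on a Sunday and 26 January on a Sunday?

Check each year's weekday for 3 August and 26 January:
  2101: Wed/Wed  2102: Thu/Thu  2103: Fri/Fri  2104: Sun/Sat  2105: Mon/Mon  2106: Tue/Tue  2107: Wed/Wed  2108: Fri/Thu  2109: Sat/Sat  2110: Sun/Sun ✓  2111: Mon/Mon  2112: Wed/Tue  2113: Thu/Thu  2114: Fri/Fri  …(35 more)…  2150: Mon/Mon  2151: Tue/Tue  2152: Thu/Wed  2153: Fri/Fri  2154: Sat/Sat  2155: Sun/Sun ✓  2156: Tue/Mon  2157: Wed/Wed  2158: Thu/Thu  2159: Fri/Fri  2160: Sun/Sat  2161: Mon/Mon  2162: Tue/Tue  2163: Wed/Wed
Both conditions hold in: 2110, 2121, 2127, 2138, 2149, 2155 — 6.

6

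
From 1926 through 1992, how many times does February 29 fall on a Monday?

3

Leap years in 1926–1992: 17 of them.
Feb 29 weekday advances by 5 (mod 7) from one leap year to the next four years later (or differs when a century non-leap intervenes).
Leap-day weekdays: 1928:Wed 1932:Mon✓ 1936:Sat 1940:Thu 1944:Tue 1948:Sun 1952:Fri 1956:Wed 1960:Mon✓ 1964:Sat 1968:Thu 1972:Tue 1976:Sun 1980:Fri 1984:Wed 1988:Mon✓ 1992:Sat
Monday: 1932, 1960, 1988 → 3.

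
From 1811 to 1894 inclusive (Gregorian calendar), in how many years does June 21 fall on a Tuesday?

Track June 21's weekday year by year (advancing +1, or +2 across a Feb 29):
  1811: Fri  1812: Sun (+2)  1813: Mon (+1)  1814: Tue (+1) ✓  1815: Wed (+1)
  1816: Fri (+2)  1817: Sat (+1)  1818: Sun (+1)  1819: Mon (+1)  1820: Wed (+2)
  1821: Thu (+1)  1822: Fri (+1)  1823: Sat (+1)  1824: Mon (+2)  … (56 more years) …
  1881: Tue (+1) ✓  1882: Wed (+1)  1883: Thu (+1)  1884: Sat (+2)  1885: Sun (+1)
  1886: Mon (+1)  1887: Tue (+1) ✓  1888: Thu (+2)  1889: Fri (+1)  1890: Sat (+1)
  1891: Sun (+1)  1892: Tue (+2) ✓  1893: Wed (+1)  1894: Thu (+1)
Tuesday years: 1814, 1825, 1831, 1836, 1842, 1853, 1859, 1864, 1870, 1881, 1887, 1892 — 12 in total.

12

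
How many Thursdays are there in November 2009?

November 2009 has 30 days and begins on Sunday.
The first Thursday is November 5.
Thursdays fall on 5, 12, 19, 26 — that's 4.

4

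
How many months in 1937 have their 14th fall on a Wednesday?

2

Check the 14th of each month of 1937: Jan 14: Thu, Feb 14: Sun, Mar 14: Sun, Apr 14: Wed, May 14: Fri, Jun 14: Mon, Jul 14: Wed, Aug 14: Sat, Sep 14: Tue, Oct 14: Thu, Nov 14: Sun, Dec 14: Tue.
Wednesday occurs in April, July — 2 months.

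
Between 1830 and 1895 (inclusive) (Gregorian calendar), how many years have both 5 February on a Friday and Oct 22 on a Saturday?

Check each year's weekday for 5 February and Oct 22:
  1830: Fri/Fri  1831: Sat/Sat  1832: Sun/Mon  1833: Tue/Tue  1834: Wed/Wed  1835: Thu/Thu  1836: Fri/Sat ✓  1837: Sun/Sun  1838: Mon/Mon  1839: Tue/Tue  1840: Wed/Thu  1841: Fri/Fri  1842: Sat/Sat  1843: Sun/Sun  …(38 more)…  1882: Sun/Sun  1883: Mon/Mon  1884: Tue/Wed  1885: Thu/Thu  1886: Fri/Fri  1887: Sat/Sat  1888: Sun/Mon  1889: Tue/Tue  1890: Wed/Wed  1891: Thu/Thu  1892: Fri/Sat ✓  1893: Sun/Sun  1894: Mon/Mon  1895: Tue/Tue
Both conditions hold in: 1836, 1864, 1892 — 3.

3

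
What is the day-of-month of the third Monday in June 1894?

18

June 1, 1894 is a Friday, so the first Monday is the 4th.
The third Monday is 4 + 14 = 18.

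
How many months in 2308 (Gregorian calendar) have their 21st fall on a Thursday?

Check the 21st of each month of 2308: Jan 21: Tue, Feb 21: Fri, Mar 21: Sat, Apr 21: Tue, May 21: Thu, Jun 21: Sun, Jul 21: Tue, Aug 21: Fri, Sep 21: Mon, Oct 21: Wed, Nov 21: Sat, Dec 21: Mon.
Thursday occurs in May — 1 month.

1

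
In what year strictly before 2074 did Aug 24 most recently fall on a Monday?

2071

From one year to the next, a fixed date's weekday advances by 1, or by 2 when a Feb 29 lies between the two dates.
2074: August 24 is Friday.
2073: Thursday (−1)
2072: Wednesday (−1)
2071: Monday (−2)
Aug 24 falls on a Monday in 2071.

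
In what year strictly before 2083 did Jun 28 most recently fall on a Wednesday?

2079

From one year to the next, a fixed date's weekday advances by 1, or by 2 when a Feb 29 lies between the two dates.
2083: June 28 is Monday.
2082: Sunday (−1)
2081: Saturday (−1)
2080: Friday (−1)
2079: Wednesday (−2)
Jun 28 falls on a Wednesday in 2079.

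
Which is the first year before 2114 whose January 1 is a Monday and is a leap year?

2080

Jan 1 advances by 2 weekdays after a leap year and by 1 after a common year.
2114: Jan 1 is Monday.
2113: Sunday
2112: Friday (leap)
2111: Thursday
2110: Wednesday
2109: Tuesday
2108: Sunday (leap)
2107: Saturday
2106: Friday
2105: Thursday
2104: Tuesday (leap)
2103: Monday
2102: Sunday
2101: Saturday
2100: Friday
2099: Thursday
2098: Wednesday
2097: Tuesday
2096: Sunday (leap)
2095: Saturday
2094: Friday
2093: Thursday
2092: Tuesday (leap)
2091: Monday
2090: Sunday
2089: Saturday
2088: Thursday (leap)
2087: Wednesday
2086: Tuesday
2085: Monday
2084: Saturday (leap)
2083: Friday
2082: Thursday
2081: Wednesday
2080: Monday (leap)
2080 begins on a Monday and is a leap year.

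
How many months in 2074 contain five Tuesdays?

4

A month of length L has five Tuesdays iff its first Tuesday is on day ≤ L−28 (so day 1–3 in a 31-day month, 1–2 in a 30-day month, day 1 in a leap February).
Checking each month of 2074: Jan starts Mon (31d) ✓; Feb starts Thu (28d); Mar starts Thu (31d); Apr starts Sun (30d); May starts Tue (31d) ✓; Jun starts Fri (30d); Jul starts Sun (31d) ✓; Aug starts Wed (31d); Sep starts Sat (30d); Oct starts Mon (31d) ✓; Nov starts Thu (30d); Dec starts Sat (31d).
Five-Tuesday months: January, May, July, October → 4.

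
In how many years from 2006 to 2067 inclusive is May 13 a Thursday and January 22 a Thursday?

2

Check each year's weekday for May 13 and January 22:
  2006: Sat/Sun  2007: Sun/Mon  2008: Tue/Tue  2009: Wed/Thu  2010: Thu/Fri  2011: Fri/Sat  2012: Sun/Sun  2013: Mon/Tue  2014: Tue/Wed  2015: Wed/Thu  2016: Fri/Fri  2017: Sat/Sun  2018: Sun/Mon  2019: Mon/Tue  …(34 more)…  2054: Wed/Thu  2055: Thu/Fri  2056: Sat/Sat  2057: Sun/Mon  2058: Mon/Tue  2059: Tue/Wed  2060: Thu/Thu ✓  2061: Fri/Sat  2062: Sat/Sun  2063: Sun/Mon  2064: Tue/Tue  2065: Wed/Thu  2066: Thu/Fri  2067: Fri/Sat
Both conditions hold in: 2032, 2060 — 2.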